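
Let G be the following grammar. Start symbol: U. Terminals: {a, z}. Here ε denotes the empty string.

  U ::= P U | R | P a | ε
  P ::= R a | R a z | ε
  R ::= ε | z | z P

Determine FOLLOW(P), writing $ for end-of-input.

{$, a, z}

FIRST(R) = {ε, z}
FIRST(P) = {ε, a, z}  (via R a, R a z)
FIRST(U) = {ε, a, z}  (via P U, R, P a)
FOLLOW(U) includes $ since U is the start symbol.
FOLLOW(U): in U::=P U, the suffix after U is empty (adds nothing new). Thus FOLLOW(U) = {$}.
FOLLOW(R): in U::=R, the suffix after R is empty, so FOLLOW(R) ⊇ FOLLOW(U) = {$}; in P::=R a, R is followed by a with FIRST {a}; in P::=R a z, R is followed by a z with FIRST {a}. Thus FOLLOW(R) = {$, a}.
FOLLOW(P): in U::=P U, P is followed by U with FIRST {ε, a, z}; in U::=P U, the suffix after P is nullable, so FOLLOW(P) ⊇ FOLLOW(U) = {$}; in U::=P a, P is followed by a with FIRST {a}; in R::=z P, the suffix after P is empty, so FOLLOW(P) ⊇ FOLLOW(R) = {$, a}. Thus FOLLOW(P) = {$, a, z}.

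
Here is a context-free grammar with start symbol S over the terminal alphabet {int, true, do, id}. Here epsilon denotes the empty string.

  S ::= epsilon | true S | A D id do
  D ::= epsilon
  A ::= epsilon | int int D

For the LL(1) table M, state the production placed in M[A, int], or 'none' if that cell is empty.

FIRST(D): from D::=epsilon we get {epsilon}. So FIRST(D) = {epsilon}.
FIRST(A): from A::=epsilon we get {epsilon}; from A::=int int D we get {int}. So FIRST(A) = {epsilon, int}.
FIRST(S): from S::=epsilon we get {epsilon}; from S::=true S we get {true}; from S::=A D id do we get {id, int}. So FIRST(S) = {epsilon, id, int, true}.
FOLLOW(S) includes $ since S is the start symbol.
FOLLOW(A): in S::=A D id do, A is followed by D id do with FIRST {id}. Thus FOLLOW(A) = {id}.
For A ::= epsilon: FIRST(epsilon) = {epsilon}, so it goes in M[A, t] for t ∈ {}; since epsilon ∈ FIRST, also for every t ∈ FOLLOW(A) = {id}.
For A ::= int int D: FIRST(int int D) = {int}, so it goes in M[A, t] for t ∈ {int}.

A ::= int int D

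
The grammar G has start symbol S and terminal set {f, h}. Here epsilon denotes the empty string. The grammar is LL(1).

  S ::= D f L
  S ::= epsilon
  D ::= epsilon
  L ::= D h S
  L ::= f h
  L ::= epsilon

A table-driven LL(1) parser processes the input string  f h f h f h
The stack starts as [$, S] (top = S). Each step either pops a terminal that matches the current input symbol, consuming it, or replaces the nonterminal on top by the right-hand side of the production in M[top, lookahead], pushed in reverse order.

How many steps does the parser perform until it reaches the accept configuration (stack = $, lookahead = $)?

19

step 1: stack=$ S  input=f h f h f h $  — expand S ::= D f L
step 2: stack=$ L f D  input=f h f h f h $  — expand D ::= epsilon
step 3: stack=$ L f  input=f h f h f h $  — match f
step 4: stack=$ L  input=h f h f h $  — expand L ::= D h S
step 5: stack=$ S h D  input=h f h f h $  — expand D ::= epsilon
step 6: stack=$ S h  input=h f h f h $  — match h
step 7: stack=$ S  input=f h f h $  — expand S ::= D f L
step 8: stack=$ L f D  input=f h f h $  — expand D ::= epsilon
step 9: stack=$ L f  input=f h f h $  — match f
step 10: stack=$ L  input=h f h $  — expand L ::= D h S
step 11: stack=$ S h D  input=h f h $  — expand D ::= epsilon
step 12: stack=$ S h  input=h f h $  — match h
step 13: stack=$ S  input=f h $  — expand S ::= D f L
step 14: stack=$ L f D  input=f h $  — expand D ::= epsilon
step 15: stack=$ L f  input=f h $  — match f
step 16: stack=$ L  input=h $  — expand L ::= D h S
step 17: stack=$ S h D  input=h $  — expand D ::= epsilon
step 18: stack=$ S h  input=h $  — match h
step 19: stack=$ S  input=$  — expand S ::= epsilon
Accept reached after 19 steps.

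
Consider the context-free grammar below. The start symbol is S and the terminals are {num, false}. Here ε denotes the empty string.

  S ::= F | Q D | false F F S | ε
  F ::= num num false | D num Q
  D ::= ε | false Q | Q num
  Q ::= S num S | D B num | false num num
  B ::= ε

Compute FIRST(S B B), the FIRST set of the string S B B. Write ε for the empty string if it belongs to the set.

FIRST(B) = {ε}
FIRST(S) = {ε, false, num}  (via F, Q D)
FIRST(F) = {false, num}  (via D num Q)
FIRST(D) = {ε, false, num}  (via Q num)
FIRST(Q) = {false, num}  (via S num S, D B num)
FIRST(S B B): take FIRST of each symbol in turn, carrying on past any symbol whose FIRST contains ε; result {ε, false, num}.

{ε, false, num}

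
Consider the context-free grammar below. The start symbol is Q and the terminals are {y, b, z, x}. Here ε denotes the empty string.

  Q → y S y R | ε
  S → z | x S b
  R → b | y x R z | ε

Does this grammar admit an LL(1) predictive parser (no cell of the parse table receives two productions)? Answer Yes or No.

Yes

FIRST(Q) = {ε, y}
FIRST(S) = {x, z}
FIRST(R) = {ε, b, y}
FOLLOW(Q) = {$}
FOLLOW(S) = {b, y}
FOLLOW(R) = {$, z}
Each cell of M receives at most one production.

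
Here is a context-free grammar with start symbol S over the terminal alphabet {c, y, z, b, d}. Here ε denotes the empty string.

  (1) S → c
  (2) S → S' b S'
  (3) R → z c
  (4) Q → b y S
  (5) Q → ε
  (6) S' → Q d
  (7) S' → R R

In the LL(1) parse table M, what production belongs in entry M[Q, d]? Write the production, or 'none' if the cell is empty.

Q → ε

FIRST(R): from R→z c we get {z}. So FIRST(R) = {z}.
FIRST(Q): from Q→b y S we get {b}; from Q→ε we get {ε}. So FIRST(Q) = {ε, b}.
FIRST(S'): from S'→Q d we get {b, d}; from S'→R R we get {z}. So FIRST(S') = {b, d, z}.
FIRST(S): from S→c we get {c}; from S→S' b S' we get {b, d, z}. So FIRST(S) = {b, c, d, z}.
FOLLOW(S) includes $ since S is the start symbol.
FOLLOW(Q): in S'→Q d, Q is followed by d with FIRST {d}. Thus FOLLOW(Q) = {d}.
For Q → b y S: FIRST(b y S) = {b}, so it goes in M[Q, t] for t ∈ {b}.
For Q → ε: FIRST(ε) = {ε}, so it goes in M[Q, t] for t ∈ {}; since ε ∈ FIRST, also for every t ∈ FOLLOW(Q) = {d}.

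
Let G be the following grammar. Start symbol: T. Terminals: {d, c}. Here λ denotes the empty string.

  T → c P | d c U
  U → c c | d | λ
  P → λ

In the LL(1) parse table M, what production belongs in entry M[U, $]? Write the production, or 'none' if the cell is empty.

FIRST(T): from T→c P we get {c}; from T→d c U we get {d}. So FIRST(T) = {c, d}.
FIRST(U): from U→c c we get {c}; from U→d we get {d}; from U→λ we get {λ}. So FIRST(U) = {λ, c, d}.
FIRST(P): from P→λ we get {λ}. So FIRST(P) = {λ}.
FOLLOW(T) includes $ since T is the start symbol.
FOLLOW(T): T appears on no right-hand side. Thus FOLLOW(T) = {$}.
FOLLOW(U): in T→d c U, the suffix after U is empty, so FOLLOW(U) ⊇ FOLLOW(T) = {$}. Thus FOLLOW(U) = {$}.
For U → c c: FIRST(c c) = {c}, so it goes in M[U, t] for t ∈ {c}.
For U → d: FIRST(d) = {d}, so it goes in M[U, t] for t ∈ {d}.
For U → λ: FIRST(λ) = {λ}, so it goes in M[U, t] for t ∈ {}; since λ ∈ FIRST, also for every t ∈ FOLLOW(U) = {$}.

U → λ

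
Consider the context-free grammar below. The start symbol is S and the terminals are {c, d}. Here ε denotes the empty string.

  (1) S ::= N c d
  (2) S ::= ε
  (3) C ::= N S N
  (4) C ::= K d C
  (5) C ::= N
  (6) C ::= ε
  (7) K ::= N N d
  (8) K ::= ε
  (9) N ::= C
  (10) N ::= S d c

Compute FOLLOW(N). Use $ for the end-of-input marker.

{c, d}

FIRST(S): from S::=N c d we get {c, d}; from S::=ε we get {ε}. So FIRST(S) = {ε, c, d}.
FIRST(C): from C::=N S N we get {ε, c, d}; from C::=K d C we get {c, d}; from C::=N we get {ε, c, d}; from C::=ε we get {ε}. So FIRST(C) = {ε, c, d}.
FIRST(N): from N::=C we get {ε, c, d}; from N::=S d c we get {c, d}. So FIRST(N) = {ε, c, d}.
FIRST(K): from K::=N N d we get {c, d}; from K::=ε we get {ε}. So FIRST(K) = {ε, c, d}.
FOLLOW(S) includes $ since S is the start symbol.
FOLLOW(K): in C::=K d C, K is followed by d C with FIRST {d}. Thus FOLLOW(K) = {d}.
FOLLOW(S): in C::=N S N, S is followed by N with FIRST {ε, c, d}; in C::=N S N, the suffix after S is nullable, so FOLLOW(S) ⊇ FOLLOW(C) = {c, d}; in N::=S d c, S is followed by d c with FIRST {d}. Thus FOLLOW(S) = {$, c, d}.
FOLLOW(C): in C::=K d C, the suffix after C is empty (adds nothing new); in N::=C, the suffix after C is empty, so FOLLOW(C) ⊇ FOLLOW(N) = {c, d}. Thus FOLLOW(C) = {c, d}.
FOLLOW(N): in S::=N c d, N is followed by c d with FIRST {c}; in C::=N S N (occurrence 1), N is followed by S N with FIRST {ε, c, d}; in C::=N S N (occurrence 1), the suffix after N is nullable, so FOLLOW(N) ⊇ FOLLOW(C) = {c, d}; in C::=N S N (occurrence 2), the suffix after N is empty, so FOLLOW(N) ⊇ FOLLOW(C) = {c, d}; in C::=N, the suffix after N is empty, so FOLLOW(N) ⊇ FOLLOW(C) = {c, d}; in K::=N N d (occurrence 1), N is followed by N d with FIRST {c, d}; in K::=N N d (occurrence 2), N is followed by d with FIRST {d}. Thus FOLLOW(N) = {c, d}.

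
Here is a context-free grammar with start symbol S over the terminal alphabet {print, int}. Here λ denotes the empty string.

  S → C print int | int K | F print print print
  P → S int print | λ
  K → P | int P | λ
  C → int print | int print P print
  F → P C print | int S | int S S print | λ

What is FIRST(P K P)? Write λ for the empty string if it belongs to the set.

FIRST(C) = {int}
FIRST(S) = {int, print}  (via C print int, F print print print)
FIRST(P) = {λ, int, print}  (via S int print)
FIRST(K) = {λ, int, print}  (via P)
FIRST(F) = {λ, int, print}  (via P C print)
FIRST(P K P): take FIRST of each symbol in turn, carrying on past any symbol whose FIRST contains λ; result {λ, int, print}.

{λ, int, print}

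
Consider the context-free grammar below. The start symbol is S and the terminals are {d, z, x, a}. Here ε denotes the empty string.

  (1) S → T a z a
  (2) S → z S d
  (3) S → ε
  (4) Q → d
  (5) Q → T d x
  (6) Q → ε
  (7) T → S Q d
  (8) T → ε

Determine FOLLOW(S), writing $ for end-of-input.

{$, a, d, z}

FIRST(S) = {ε, a, d, z}  (via T a z a)
FIRST(Q) = {ε, a, d, z}  (via T d x)
FIRST(T) = {ε, a, d, z}  (via S Q d)
FOLLOW(S) includes $ since S is the start symbol.
FOLLOW(S): in S→z S d, S is followed by d with FIRST {d}; in T→S Q d, S is followed by Q d with FIRST {a, d, z}. Thus FOLLOW(S) = {$, a, d, z}.
FOLLOW(Q): in T→S Q d, Q is followed by d with FIRST {d}. Thus FOLLOW(Q) = {d}.
FOLLOW(T): in S→T a z a, T is followed by a z a with FIRST {a}; in Q→T d x, T is followed by d x with FIRST {d}. Thus FOLLOW(T) = {a, d}.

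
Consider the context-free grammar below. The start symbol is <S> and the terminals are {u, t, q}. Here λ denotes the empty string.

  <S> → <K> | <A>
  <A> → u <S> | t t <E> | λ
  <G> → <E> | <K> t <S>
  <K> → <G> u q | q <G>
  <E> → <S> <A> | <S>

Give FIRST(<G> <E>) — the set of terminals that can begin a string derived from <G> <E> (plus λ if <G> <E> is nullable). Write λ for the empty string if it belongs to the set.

{λ, q, t, u}

FIRST(<A>) = {λ, t, u}
FIRST(<S>) = {λ, q, t, u}  (via <K>, <A>)
FIRST(<E>) = {λ, q, t, u}  (via <S> <A>, <S>)
FIRST(<G>) = {λ, q, t, u}  (via <E>, <K> t <S>)
FIRST(<K>) = {q, t, u}  (via <G> u q)
FIRST(<G> <E>): take FIRST of each symbol in turn, carrying on past any symbol whose FIRST contains λ; result {λ, q, t, u}.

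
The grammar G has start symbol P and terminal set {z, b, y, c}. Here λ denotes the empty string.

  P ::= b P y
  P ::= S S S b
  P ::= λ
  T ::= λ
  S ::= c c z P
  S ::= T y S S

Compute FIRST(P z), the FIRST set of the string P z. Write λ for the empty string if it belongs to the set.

{b, c, y, z}

FIRST(T) = {λ}
FIRST(S) = {c, y}  (via T y S S)
FIRST(P) = {λ, b, c, y}  (via S S S b)
FIRST(P z): take FIRST of each symbol in turn, carrying on past any symbol whose FIRST contains λ; result {b, c, y, z}.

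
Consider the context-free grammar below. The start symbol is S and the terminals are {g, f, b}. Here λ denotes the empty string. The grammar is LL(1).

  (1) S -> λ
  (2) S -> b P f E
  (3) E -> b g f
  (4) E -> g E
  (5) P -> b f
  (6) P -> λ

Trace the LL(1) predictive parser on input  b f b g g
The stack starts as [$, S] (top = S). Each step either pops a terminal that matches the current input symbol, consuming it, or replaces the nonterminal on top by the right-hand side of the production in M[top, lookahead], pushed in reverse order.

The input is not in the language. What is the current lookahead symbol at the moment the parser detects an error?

     Stack      Input        Action
  1  $ S        b f b g g $  expand S -> b P f E
  2  $ E f P b  b f b g g $  match b
  3  $ E f P    f b g g $    expand P -> λ
  4  $ E f      f b g g $    match f
  5  $ E        b g g $      expand E -> b g f
  6  $ f g b    b g g $      match b
  7  $ f g      g g $        match g
  8  $ f        g $          error: top is terminal f but lookahead is g

g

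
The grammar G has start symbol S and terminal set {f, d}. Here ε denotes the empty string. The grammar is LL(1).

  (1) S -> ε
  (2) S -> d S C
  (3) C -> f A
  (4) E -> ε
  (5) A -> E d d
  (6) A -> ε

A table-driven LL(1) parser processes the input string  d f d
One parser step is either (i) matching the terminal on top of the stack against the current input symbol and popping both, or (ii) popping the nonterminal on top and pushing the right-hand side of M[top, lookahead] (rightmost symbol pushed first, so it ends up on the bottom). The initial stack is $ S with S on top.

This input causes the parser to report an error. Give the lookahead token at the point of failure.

step 1: stack=$ S  input=d f d $  — expand S -> d S C
step 2: stack=$ C S d  input=d f d $  — match d
step 3: stack=$ C S  input=f d $  — expand S -> ε
step 4: stack=$ C  input=f d $  — expand C -> f A
step 5: stack=$ A f  input=f d $  — match f
step 6: stack=$ A  input=d $  — expand A -> E d d
step 7: stack=$ d d E  input=d $  — expand E -> ε
step 8: stack=$ d d  input=d $  — match d
step 9: stack=$ d  input=$  — error: top is terminal d but lookahead is $

$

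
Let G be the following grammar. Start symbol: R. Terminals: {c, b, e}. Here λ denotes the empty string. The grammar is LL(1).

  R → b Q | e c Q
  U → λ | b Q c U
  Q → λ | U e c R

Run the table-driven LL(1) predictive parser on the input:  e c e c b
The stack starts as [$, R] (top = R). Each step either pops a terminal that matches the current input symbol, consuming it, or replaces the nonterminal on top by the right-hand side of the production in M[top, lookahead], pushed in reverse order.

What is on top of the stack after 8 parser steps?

b

step 1: stack=$ R  input=e c e c b $  — expand R → e c Q
step 2: stack=$ Q c e  input=e c e c b $  — match e
step 3: stack=$ Q c  input=c e c b $  — match c
step 4: stack=$ Q  input=e c b $  — expand Q → U e c R
step 5: stack=$ R c e U  input=e c b $  — expand U → λ
step 6: stack=$ R c e  input=e c b $  — match e
step 7: stack=$ R c  input=c b $  — match c
step 8: stack=$ R  input=b $  — expand R → b Q
Stack after step 8: $ Q b (top = b).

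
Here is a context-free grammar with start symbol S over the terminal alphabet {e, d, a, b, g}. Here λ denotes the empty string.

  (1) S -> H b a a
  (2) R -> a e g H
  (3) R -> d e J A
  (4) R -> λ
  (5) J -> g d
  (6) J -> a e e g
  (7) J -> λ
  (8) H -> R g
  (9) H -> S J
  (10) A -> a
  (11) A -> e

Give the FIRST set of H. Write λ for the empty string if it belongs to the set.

FIRST(R) = {λ, a, d}
FIRST(J) = {λ, a, g}
FIRST(A) = {a, e}
FIRST(S) = {a, d, g}  (via H b a a)
FIRST(H) = {a, d, g}  (via R g, S J)

{a, d, g}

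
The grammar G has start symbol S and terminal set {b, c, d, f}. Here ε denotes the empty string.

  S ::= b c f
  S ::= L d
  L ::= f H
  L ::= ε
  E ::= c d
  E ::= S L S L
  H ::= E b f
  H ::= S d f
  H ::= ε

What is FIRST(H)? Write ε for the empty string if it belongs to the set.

{ε, b, c, d, f}

FIRST(L): from L::=f H we get {f}; from L::=ε we get {ε}. So FIRST(L) = {ε, f}.
FIRST(S): from S::=b c f we get {b}; from S::=L d we get {d, f}. So FIRST(S) = {b, d, f}.
FIRST(E): from E::=c d we get {c}; from E::=S L S L we get {b, d, f}. So FIRST(E) = {b, c, d, f}.
FIRST(H): from H::=E b f we get {b, c, d, f}; from H::=S d f we get {b, d, f}; from H::=ε we get {ε}. So FIRST(H) = {ε, b, c, d, f}.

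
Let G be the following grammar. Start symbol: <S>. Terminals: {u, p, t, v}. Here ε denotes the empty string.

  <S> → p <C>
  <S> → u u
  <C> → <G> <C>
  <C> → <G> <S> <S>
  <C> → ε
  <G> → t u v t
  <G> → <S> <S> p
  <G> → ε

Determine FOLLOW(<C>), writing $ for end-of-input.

{$, p, u}

FIRST(<S>) = {p, u}
FIRST(<G>) = {ε, p, t, u}  (via <S> <S> p)
FIRST(<C>) = {ε, p, t, u}  (via <G> <C>, <G> <S> <S>)
FOLLOW(<S>) includes $ since <S> is the start symbol.
FOLLOW(<S>): in <C>→<G> <S> <S> (occurrence 1), <S> is followed by <S> with FIRST {p, u}; in <C>→<G> <S> <S> (occurrence 2), the suffix after <S> is empty, so FOLLOW(<S>) ⊇ FOLLOW(<C>) = {$, p, u}; in <G>→<S> <S> p (occurrence 1), <S> is followed by <S> p with FIRST {p, u}; in <G>→<S> <S> p (occurrence 2), <S> is followed by p with FIRST {p}. Thus FOLLOW(<S>) = {$, p, u}.
FOLLOW(<C>): in <S>→p <C>, the suffix after <C> is empty, so FOLLOW(<C>) ⊇ FOLLOW(<S>) = {$, p, u}; in <C>→<G> <C>, the suffix after <C> is empty (adds nothing new). Thus FOLLOW(<C>) = {$, p, u}.
FOLLOW(<G>): in <C>→<G> <C>, <G> is followed by <C> with FIRST {ε, p, t, u}; in <C>→<G> <C>, the suffix after <G> is nullable, so FOLLOW(<G>) ⊇ FOLLOW(<C>) = {$, p, u}; in <C>→<G> <S> <S>, <G> is followed by <S> <S> with FIRST {p, u}. Thus FOLLOW(<G>) = {$, p, t, u}.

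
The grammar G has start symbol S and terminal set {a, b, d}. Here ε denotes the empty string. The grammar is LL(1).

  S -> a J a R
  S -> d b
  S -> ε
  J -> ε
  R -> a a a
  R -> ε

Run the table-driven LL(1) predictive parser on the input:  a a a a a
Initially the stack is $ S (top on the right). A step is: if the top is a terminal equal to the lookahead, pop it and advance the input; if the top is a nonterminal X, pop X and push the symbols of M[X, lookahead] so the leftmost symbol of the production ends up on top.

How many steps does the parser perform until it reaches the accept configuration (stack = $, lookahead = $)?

8

     Stack      Input        Action
  1  $ S        a a a a a $  expand S -> a J a R
  2  $ R a J a  a a a a a $  match a
  3  $ R a J    a a a a $    expand J -> ε
  4  $ R a      a a a a $    match a
  5  $ R        a a a $      expand R -> a a a
  6  $ a a a    a a a $      match a
  7  $ a a      a a $        match a
  8  $ a        a $          match a
Accept reached after 8 steps.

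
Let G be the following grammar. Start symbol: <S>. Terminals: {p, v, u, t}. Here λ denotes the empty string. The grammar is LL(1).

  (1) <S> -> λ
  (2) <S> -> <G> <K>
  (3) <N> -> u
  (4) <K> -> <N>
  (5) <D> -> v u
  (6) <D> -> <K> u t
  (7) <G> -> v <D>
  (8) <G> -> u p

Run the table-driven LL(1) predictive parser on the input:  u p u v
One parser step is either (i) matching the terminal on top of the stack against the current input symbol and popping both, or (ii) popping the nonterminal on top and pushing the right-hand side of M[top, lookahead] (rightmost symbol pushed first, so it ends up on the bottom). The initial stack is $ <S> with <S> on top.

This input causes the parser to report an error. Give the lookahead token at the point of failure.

v

step 1: stack=$ <S>  input=u p u v $  — expand <S> -> <G> <K>
step 2: stack=$ <K> <G>  input=u p u v $  — expand <G> -> u p
step 3: stack=$ <K> p u  input=u p u v $  — match u
step 4: stack=$ <K> p  input=p u v $  — match p
step 5: stack=$ <K>  input=u v $  — expand <K> -> <N>
step 6: stack=$ <N>  input=u v $  — expand <N> -> u
step 7: stack=$ u  input=u v $  — match u
step 8: stack=$  input=v $  — error: stack empty but input remains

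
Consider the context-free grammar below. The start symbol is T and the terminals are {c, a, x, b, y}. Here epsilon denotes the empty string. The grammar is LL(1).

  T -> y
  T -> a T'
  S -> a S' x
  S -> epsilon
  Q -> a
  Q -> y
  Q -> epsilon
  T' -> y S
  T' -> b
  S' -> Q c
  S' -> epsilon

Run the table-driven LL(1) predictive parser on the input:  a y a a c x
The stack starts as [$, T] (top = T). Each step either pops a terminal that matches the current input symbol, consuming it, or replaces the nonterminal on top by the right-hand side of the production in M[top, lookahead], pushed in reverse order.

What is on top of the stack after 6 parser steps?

S'

     Stack     Input          Action
  1  $ T       a y a a c x $  expand T -> a T'
  2  $ T' a    a y a a c x $  match a
  3  $ T'      y a a c x $    expand T' -> y S
  4  $ S y     y a a c x $    match y
  5  $ S       a a c x $      expand S -> a S' x
  6  $ x S' a  a a c x $      match a
Stack after step 6: $ x S' (top = S').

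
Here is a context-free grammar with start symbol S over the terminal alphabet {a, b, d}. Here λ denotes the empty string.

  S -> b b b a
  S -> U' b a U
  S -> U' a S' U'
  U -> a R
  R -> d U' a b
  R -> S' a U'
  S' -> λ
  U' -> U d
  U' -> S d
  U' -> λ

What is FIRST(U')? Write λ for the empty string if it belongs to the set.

{λ, a, b}

FIRST(U) = {a}
FIRST(S') = {λ}
FIRST(R) = {a, d}  (via S' a U')
FIRST(S) = {a, b}  (via U' b a U, U' a S' U')
FIRST(U') = {λ, a, b}  (via U d, S d)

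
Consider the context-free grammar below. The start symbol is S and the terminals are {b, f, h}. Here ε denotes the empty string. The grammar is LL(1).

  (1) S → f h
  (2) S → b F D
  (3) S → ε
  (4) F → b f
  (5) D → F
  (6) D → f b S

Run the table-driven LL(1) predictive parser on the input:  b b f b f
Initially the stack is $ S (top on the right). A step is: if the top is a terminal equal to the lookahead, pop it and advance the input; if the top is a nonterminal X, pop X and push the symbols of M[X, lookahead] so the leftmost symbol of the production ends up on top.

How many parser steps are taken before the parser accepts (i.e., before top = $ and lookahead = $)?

9

     Stack    Input        Action
  1  $ S      b b f b f $  expand S → b F D
  2  $ D F b  b b f b f $  match b
  3  $ D F    b f b f $    expand F → b f
  4  $ D f b  b f b f $    match b
  5  $ D f    f b f $      match f
  6  $ D      b f $        expand D → F
  7  $ F      b f $        expand F → b f
  8  $ f b    b f $        match b
  9  $ f      f $          match f
Accept reached after 9 steps.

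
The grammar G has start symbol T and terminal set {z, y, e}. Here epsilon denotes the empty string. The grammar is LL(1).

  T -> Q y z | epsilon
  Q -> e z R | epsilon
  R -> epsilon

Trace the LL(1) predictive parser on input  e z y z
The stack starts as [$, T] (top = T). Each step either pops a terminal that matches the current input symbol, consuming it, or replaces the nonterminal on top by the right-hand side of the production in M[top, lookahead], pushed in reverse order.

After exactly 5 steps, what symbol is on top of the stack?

y

step 1: stack=$ T  input=e z y z $  — expand T -> Q y z
step 2: stack=$ z y Q  input=e z y z $  — expand Q -> e z R
step 3: stack=$ z y R z e  input=e z y z $  — match e
step 4: stack=$ z y R z  input=z y z $  — match z
step 5: stack=$ z y R  input=y z $  — expand R -> epsilon
Stack after step 5: $ z y (top = y).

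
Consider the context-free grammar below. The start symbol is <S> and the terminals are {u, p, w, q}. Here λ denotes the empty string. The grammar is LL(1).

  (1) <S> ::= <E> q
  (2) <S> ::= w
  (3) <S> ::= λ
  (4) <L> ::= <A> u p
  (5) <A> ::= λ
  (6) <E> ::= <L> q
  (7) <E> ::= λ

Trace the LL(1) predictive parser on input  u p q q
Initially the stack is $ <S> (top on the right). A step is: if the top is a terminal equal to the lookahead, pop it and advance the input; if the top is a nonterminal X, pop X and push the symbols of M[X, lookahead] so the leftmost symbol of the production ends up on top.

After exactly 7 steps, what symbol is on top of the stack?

q

     Stack          Input      Action
  1  $ <S>          u p q q $  expand <S> ::= <E> q
  2  $ q <E>        u p q q $  expand <E> ::= <L> q
  3  $ q q <L>      u p q q $  expand <L> ::= <A> u p
  4  $ q q p u <A>  u p q q $  expand <A> ::= λ
  5  $ q q p u      u p q q $  match u
  6  $ q q p        p q q $    match p
  7  $ q q          q q $      match q
Stack after step 7: $ q (top = q).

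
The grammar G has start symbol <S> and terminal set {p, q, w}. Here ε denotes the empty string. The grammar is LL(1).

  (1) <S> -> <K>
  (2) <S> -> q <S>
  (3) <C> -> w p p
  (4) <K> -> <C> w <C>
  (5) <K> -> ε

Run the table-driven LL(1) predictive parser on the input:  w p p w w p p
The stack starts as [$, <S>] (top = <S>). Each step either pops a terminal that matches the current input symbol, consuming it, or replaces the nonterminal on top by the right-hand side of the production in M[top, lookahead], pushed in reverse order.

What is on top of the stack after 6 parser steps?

     Stack          Input            Action
  1  $ <S>          w p p w w p p $  expand <S> -> <K>
  2  $ <K>          w p p w w p p $  expand <K> -> <C> w <C>
  3  $ <C> w <C>    w p p w w p p $  expand <C> -> w p p
  4  $ <C> w p p w  w p p w w p p $  match w
  5  $ <C> w p p    p p w w p p $    match p
  6  $ <C> w p      p w w p p $      match p
Stack after step 6: $ <C> w (top = w).

w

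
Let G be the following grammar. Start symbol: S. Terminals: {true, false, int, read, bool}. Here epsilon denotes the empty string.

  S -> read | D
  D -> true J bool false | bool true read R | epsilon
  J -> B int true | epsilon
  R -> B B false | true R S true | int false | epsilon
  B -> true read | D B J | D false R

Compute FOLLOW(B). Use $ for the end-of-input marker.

{bool, false, int, true}

FIRST(D): from D->true J bool false we get {true}; from D->bool true read R we get {bool}; from D->epsilon we get {epsilon}. So FIRST(D) = {epsilon, bool, true}.
FIRST(S): from S->read we get {read}; from S->D we get {epsilon, bool, true}. So FIRST(S) = {epsilon, bool, read, true}.
FIRST(B): from B->true read we get {true}; from B->D B J we get {bool, false, true}; from B->D false R we get {bool, false, true}. So FIRST(B) = {bool, false, true}.
FIRST(J): from J->B int true we get {bool, false, true}; from J->epsilon we get {epsilon}. So FIRST(J) = {epsilon, bool, false, true}.
FIRST(R): from R->B B false we get {bool, false, true}; from R->true R S true we get {true}; from R->int false we get {int}; from R->epsilon we get {epsilon}. So FIRST(R) = {epsilon, bool, false, int, true}.
FOLLOW(S) includes $ since S is the start symbol.
FOLLOW(S): in R->true R S true, S is followed by true with FIRST {true}. Thus FOLLOW(S) = {$, true}.
FOLLOW(D): in S->D, the suffix after D is empty, so FOLLOW(D) ⊇ FOLLOW(S) = {$, true}; in B->D B J, D is followed by B J with FIRST {bool, false, true}; in B->D false R, D is followed by false R with FIRST {false}. Thus FOLLOW(D) = {$, bool, false, true}.
FOLLOW(B): in J->B int true, B is followed by int true with FIRST {int}; in R->B B false (occurrence 1), B is followed by B false with FIRST {bool, false, true}; in R->B B false (occurrence 2), B is followed by false with FIRST {false}; in B->D B J, B is followed by J with FIRST {epsilon, bool, false, true}; in B->D B J, the suffix after B is nullable (adds nothing new). Thus FOLLOW(B) = {bool, false, int, true}.
FOLLOW(J): in D->true J bool false, J is followed by bool false with FIRST {bool}; in B->D B J, the suffix after J is empty, so FOLLOW(J) ⊇ FOLLOW(B) = {bool, false, int, true}. Thus FOLLOW(J) = {bool, false, int, true}.
FOLLOW(R): in D->bool true read R, the suffix after R is empty, so FOLLOW(R) ⊇ FOLLOW(D) = {$, bool, false, true}; in R->true R S true, R is followed by S true with FIRST {bool, read, true}; in B->D false R, the suffix after R is empty, so FOLLOW(R) ⊇ FOLLOW(B) = {bool, false, int, true}. Thus FOLLOW(R) = {$, bool, false, int, read, true}.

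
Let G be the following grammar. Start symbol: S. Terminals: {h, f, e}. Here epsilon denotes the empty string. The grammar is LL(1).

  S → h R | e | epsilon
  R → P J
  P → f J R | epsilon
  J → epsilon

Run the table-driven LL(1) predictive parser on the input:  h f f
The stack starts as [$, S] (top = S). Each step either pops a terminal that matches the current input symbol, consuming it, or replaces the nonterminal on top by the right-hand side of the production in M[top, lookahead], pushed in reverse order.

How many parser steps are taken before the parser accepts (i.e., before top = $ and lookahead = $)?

step 1: stack=$ S  input=h f f $  — expand S → h R
step 2: stack=$ R h  input=h f f $  — match h
step 3: stack=$ R  input=f f $  — expand R → P J
step 4: stack=$ J P  input=f f $  — expand P → f J R
step 5: stack=$ J R J f  input=f f $  — match f
step 6: stack=$ J R J  input=f $  — expand J → epsilon
step 7: stack=$ J R  input=f $  — expand R → P J
step 8: stack=$ J J P  input=f $  — expand P → f J R
step 9: stack=$ J J R J f  input=f $  — match f
step 10: stack=$ J J R J  input=$  — expand J → epsilon
step 11: stack=$ J J R  input=$  — expand R → P J
step 12: stack=$ J J J P  input=$  — expand P → epsilon
step 13: stack=$ J J J  input=$  — expand J → epsilon
step 14: stack=$ J J  input=$  — expand J → epsilon
step 15: stack=$ J  input=$  — expand J → epsilon
Accept reached after 15 steps.

15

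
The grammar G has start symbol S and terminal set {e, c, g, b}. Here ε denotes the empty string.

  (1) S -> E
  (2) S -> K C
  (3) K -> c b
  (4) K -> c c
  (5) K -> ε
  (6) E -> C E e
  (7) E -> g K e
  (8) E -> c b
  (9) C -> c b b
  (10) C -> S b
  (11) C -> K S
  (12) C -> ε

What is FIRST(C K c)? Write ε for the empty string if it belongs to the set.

FIRST(K): from K->c b we get {c}; from K->c c we get {c}; from K->ε we get {ε}. So FIRST(K) = {ε, c}.
FIRST(S): from S->E we get {b, c, g}; from S->K C we get {ε, b, c, g}. So FIRST(S) = {ε, b, c, g}.
FIRST(C): from C->c b b we get {c}; from C->S b we get {b, c, g}; from C->K S we get {ε, b, c, g}; from C->ε we get {ε}. So FIRST(C) = {ε, b, c, g}.
FIRST(E): from E->C E e we get {b, c, g}; from E->g K e we get {g}; from E->c b we get {c}. So FIRST(E) = {b, c, g}.
FIRST(C K c): take FIRST of each symbol in turn, carrying on past any symbol whose FIRST contains ε; result {b, c, g}.

{b, c, g}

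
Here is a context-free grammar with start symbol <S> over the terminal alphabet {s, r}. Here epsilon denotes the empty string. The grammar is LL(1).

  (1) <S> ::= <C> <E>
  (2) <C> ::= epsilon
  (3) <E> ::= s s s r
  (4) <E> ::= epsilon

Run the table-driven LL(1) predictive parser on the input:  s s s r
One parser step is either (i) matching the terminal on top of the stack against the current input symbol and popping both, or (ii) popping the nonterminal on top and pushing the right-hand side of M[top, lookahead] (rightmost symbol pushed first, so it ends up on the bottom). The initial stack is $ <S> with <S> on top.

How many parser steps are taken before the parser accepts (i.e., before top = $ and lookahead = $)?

7

     Stack      Input      Action
  1  $ <S>      s s s r $  expand <S> ::= <C> <E>
  2  $ <E> <C>  s s s r $  expand <C> ::= epsilon
  3  $ <E>      s s s r $  expand <E> ::= s s s r
  4  $ r s s s  s s s r $  match s
  5  $ r s s    s s r $    match s
  6  $ r s      s r $      match s
  7  $ r        r $        match r
Accept reached after 7 steps.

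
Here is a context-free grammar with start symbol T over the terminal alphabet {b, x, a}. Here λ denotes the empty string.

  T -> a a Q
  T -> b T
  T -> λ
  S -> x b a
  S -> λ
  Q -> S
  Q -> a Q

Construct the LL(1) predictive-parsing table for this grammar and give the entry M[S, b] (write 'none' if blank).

none

FIRST(T) = {λ, a, b}
FIRST(S) = {λ, x}
FIRST(Q) = {λ, a, x}  (via S)
FOLLOW(T) includes $ since T is the start symbol.
FOLLOW(Q): in T->a a Q, the suffix after Q is empty, so FOLLOW(Q) ⊇ FOLLOW(T) = {$}; in Q->a Q, the suffix after Q is empty (adds nothing new). Thus FOLLOW(Q) = {$}.
FOLLOW(S): in Q->S, the suffix after S is empty, so FOLLOW(S) ⊇ FOLLOW(Q) = {$}. Thus FOLLOW(S) = {$}.
For S -> x b a: FIRST(x b a) = {x}, so it goes in M[S, t] for t ∈ {x}.
For S -> λ: FIRST(λ) = {λ}, so it goes in M[S, t] for t ∈ {}; since λ ∈ FIRST, also for every t ∈ FOLLOW(S) = {$}.
None of these place a production in M[S, b].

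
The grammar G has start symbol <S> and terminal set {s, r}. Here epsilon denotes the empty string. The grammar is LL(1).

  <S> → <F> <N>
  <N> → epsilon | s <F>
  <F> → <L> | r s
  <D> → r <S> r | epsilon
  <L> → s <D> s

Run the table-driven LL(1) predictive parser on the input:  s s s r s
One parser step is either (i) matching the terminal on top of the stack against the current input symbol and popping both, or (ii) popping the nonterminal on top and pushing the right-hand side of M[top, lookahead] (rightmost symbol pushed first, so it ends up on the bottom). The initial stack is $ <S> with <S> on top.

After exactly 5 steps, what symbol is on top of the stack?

s

step 1: stack=$ <S>  input=s s s r s $  — expand <S> → <F> <N>
step 2: stack=$ <N> <F>  input=s s s r s $  — expand <F> → <L>
step 3: stack=$ <N> <L>  input=s s s r s $  — expand <L> → s <D> s
step 4: stack=$ <N> s <D> s  input=s s s r s $  — match s
step 5: stack=$ <N> s <D>  input=s s r s $  — expand <D> → epsilon
Stack after step 5: $ <N> s (top = s).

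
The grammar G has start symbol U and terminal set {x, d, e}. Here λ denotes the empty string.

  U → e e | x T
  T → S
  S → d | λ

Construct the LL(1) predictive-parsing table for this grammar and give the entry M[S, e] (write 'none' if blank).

none

FIRST(U) = {e, x}
FIRST(S) = {λ, d}
FIRST(T) = {λ, d}  (via S)
FOLLOW(U) includes $ since U is the start symbol.
FOLLOW(T): in U→x T, the suffix after T is empty, so FOLLOW(T) ⊇ FOLLOW(U) = {$}. Thus FOLLOW(T) = {$}.
FOLLOW(S): in T→S, the suffix after S is empty, so FOLLOW(S) ⊇ FOLLOW(T) = {$}. Thus FOLLOW(S) = {$}.
For S → d: FIRST(d) = {d}, so it goes in M[S, t] for t ∈ {d}.
For S → λ: FIRST(λ) = {λ}, so it goes in M[S, t] for t ∈ {}; since λ ∈ FIRST, also for every t ∈ FOLLOW(S) = {$}.
None of these place a production in M[S, e].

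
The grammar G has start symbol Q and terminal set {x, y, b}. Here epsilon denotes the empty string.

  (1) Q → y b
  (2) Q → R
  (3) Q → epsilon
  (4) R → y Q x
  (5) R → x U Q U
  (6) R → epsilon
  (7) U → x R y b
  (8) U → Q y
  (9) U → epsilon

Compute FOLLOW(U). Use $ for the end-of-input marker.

{$, x, y}

FIRST(R) = {epsilon, x, y}
FIRST(Q) = {epsilon, x, y}  (via R)
FIRST(U) = {epsilon, x, y}  (via Q y)
FOLLOW(Q) includes $ since Q is the start symbol.
FOLLOW(Q): in R→y Q x, Q is followed by x with FIRST {x}; in R→x U Q U, Q is followed by U with FIRST {epsilon, x, y}; in R→x U Q U, the suffix after Q is nullable, so FOLLOW(Q) ⊇ FOLLOW(R) = {$, x, y}; in U→Q y, Q is followed by y with FIRST {y}. Thus FOLLOW(Q) = {$, x, y}.
FOLLOW(R): in Q→R, the suffix after R is empty, so FOLLOW(R) ⊇ FOLLOW(Q) = {$, x, y}; in U→x R y b, R is followed by y b with FIRST {y}. Thus FOLLOW(R) = {$, x, y}.
FOLLOW(U): in R→x U Q U (occurrence 1), U is followed by Q U with FIRST {epsilon, x, y}; in R→x U Q U (occurrence 1), the suffix after U is nullable, so FOLLOW(U) ⊇ FOLLOW(R) = {$, x, y}; in R→x U Q U (occurrence 2), the suffix after U is empty, so FOLLOW(U) ⊇ FOLLOW(R) = {$, x, y}. Thus FOLLOW(U) = {$, x, y}.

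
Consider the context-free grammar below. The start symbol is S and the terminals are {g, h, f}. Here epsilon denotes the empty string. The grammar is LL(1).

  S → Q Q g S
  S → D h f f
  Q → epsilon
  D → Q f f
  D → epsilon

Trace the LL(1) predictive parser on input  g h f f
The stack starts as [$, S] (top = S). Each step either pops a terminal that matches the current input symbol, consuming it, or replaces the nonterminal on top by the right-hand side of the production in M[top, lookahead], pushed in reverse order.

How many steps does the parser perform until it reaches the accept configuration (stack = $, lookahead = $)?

step 1: stack=$ S  input=g h f f $  — expand S → Q Q g S
step 2: stack=$ S g Q Q  input=g h f f $  — expand Q → epsilon
step 3: stack=$ S g Q  input=g h f f $  — expand Q → epsilon
step 4: stack=$ S g  input=g h f f $  — match g
step 5: stack=$ S  input=h f f $  — expand S → D h f f
step 6: stack=$ f f h D  input=h f f $  — expand D → epsilon
step 7: stack=$ f f h  input=h f f $  — match h
step 8: stack=$ f f  input=f f $  — match f
step 9: stack=$ f  input=f $  — match f
Accept reached after 9 steps.

9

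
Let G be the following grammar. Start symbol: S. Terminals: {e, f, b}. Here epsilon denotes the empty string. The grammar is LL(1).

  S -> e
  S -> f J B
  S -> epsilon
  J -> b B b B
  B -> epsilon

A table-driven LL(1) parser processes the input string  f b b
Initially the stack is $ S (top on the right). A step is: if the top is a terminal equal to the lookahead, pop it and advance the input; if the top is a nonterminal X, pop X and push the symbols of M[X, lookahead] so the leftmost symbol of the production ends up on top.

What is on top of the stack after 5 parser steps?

     Stack        Input    Action
  1  $ S          f b b $  expand S -> f J B
  2  $ B J f      f b b $  match f
  3  $ B J        b b $    expand J -> b B b B
  4  $ B B b B b  b b $    match b
  5  $ B B b B    b $      expand B -> epsilon
Stack after step 5: $ B B b (top = b).

b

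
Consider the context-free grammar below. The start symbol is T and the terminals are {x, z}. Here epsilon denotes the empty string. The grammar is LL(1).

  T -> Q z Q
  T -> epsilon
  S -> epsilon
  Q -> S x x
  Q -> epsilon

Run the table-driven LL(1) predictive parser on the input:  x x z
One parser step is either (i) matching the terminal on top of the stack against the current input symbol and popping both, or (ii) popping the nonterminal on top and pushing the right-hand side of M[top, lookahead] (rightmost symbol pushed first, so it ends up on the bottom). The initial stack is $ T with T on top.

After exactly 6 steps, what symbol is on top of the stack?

     Stack        Input    Action
  1  $ T          x x z $  expand T -> Q z Q
  2  $ Q z Q      x x z $  expand Q -> S x x
  3  $ Q z x x S  x x z $  expand S -> epsilon
  4  $ Q z x x    x x z $  match x
  5  $ Q z x      x z $    match x
  6  $ Q z        z $      match z
Stack after step 6: $ Q (top = Q).

Q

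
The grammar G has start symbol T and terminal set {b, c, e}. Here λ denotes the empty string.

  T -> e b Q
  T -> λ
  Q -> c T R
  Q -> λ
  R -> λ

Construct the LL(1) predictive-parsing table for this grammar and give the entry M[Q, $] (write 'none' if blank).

Q -> λ

FIRST(T): from T->e b Q we get {e}; from T->λ we get {λ}. So FIRST(T) = {λ, e}.
FIRST(Q): from Q->c T R we get {c}; from Q->λ we get {λ}. So FIRST(Q) = {λ, c}.
FIRST(R): from R->λ we get {λ}. So FIRST(R) = {λ}.
FOLLOW(T) includes $ since T is the start symbol.
FOLLOW(T): in Q->c T R, T is followed by R with FIRST {λ}; in Q->c T R, the suffix after T is nullable, so FOLLOW(T) ⊇ FOLLOW(Q) = {$}. Thus FOLLOW(T) = {$}.
FOLLOW(Q): in T->e b Q, the suffix after Q is empty, so FOLLOW(Q) ⊇ FOLLOW(T) = {$}. Thus FOLLOW(Q) = {$}.
For Q -> c T R: FIRST(c T R) = {c}, so it goes in M[Q, t] for t ∈ {c}.
For Q -> λ: FIRST(λ) = {λ}, so it goes in M[Q, t] for t ∈ {}; since λ ∈ FIRST, also for every t ∈ FOLLOW(Q) = {$}.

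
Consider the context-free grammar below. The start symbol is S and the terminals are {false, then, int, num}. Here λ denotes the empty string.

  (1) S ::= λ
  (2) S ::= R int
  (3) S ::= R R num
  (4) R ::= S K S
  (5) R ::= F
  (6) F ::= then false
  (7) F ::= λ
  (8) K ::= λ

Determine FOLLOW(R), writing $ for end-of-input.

FIRST(F) = {λ, then}
FIRST(K) = {λ}
FIRST(S) = {λ, int, num, then}  (via R int, R R num)
FIRST(R) = {λ, int, num, then}  (via S K S, F)
FOLLOW(S) includes $ since S is the start symbol.
FOLLOW(R): in S::=R int, R is followed by int with FIRST {int}; in S::=R R num (occurrence 1), R is followed by R num with FIRST {int, num, then}; in S::=R R num (occurrence 2), R is followed by num with FIRST {num}. Thus FOLLOW(R) = {int, num, then}.
FOLLOW(S): in R::=S K S (occurrence 1), S is followed by K S with FIRST {λ, int, num, then}; in R::=S K S (occurrence 1), the suffix after S is nullable, so FOLLOW(S) ⊇ FOLLOW(R) = {int, num, then}; in R::=S K S (occurrence 2), the suffix after S is empty, so FOLLOW(S) ⊇ FOLLOW(R) = {int, num, then}. Thus FOLLOW(S) = {$, int, num, then}.
FOLLOW(F): in R::=F, the suffix after F is empty, so FOLLOW(F) ⊇ FOLLOW(R) = {int, num, then}. Thus FOLLOW(F) = {int, num, then}.
FOLLOW(K): in R::=S K S, K is followed by S with FIRST {λ, int, num, then}; in R::=S K S, the suffix after K is nullable, so FOLLOW(K) ⊇ FOLLOW(R) = {int, num, then}. Thus FOLLOW(K) = {int, num, then}.

{int, num, then}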